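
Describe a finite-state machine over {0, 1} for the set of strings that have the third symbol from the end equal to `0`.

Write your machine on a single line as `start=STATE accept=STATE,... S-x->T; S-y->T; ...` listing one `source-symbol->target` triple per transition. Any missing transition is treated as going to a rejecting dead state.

Because acceptance depends on a position counted from the end, the machine has to buffer the most recent 3 symbols. Make each state the string of the last up-to-3 symbols read; on input `x` shift the window left and append `x`. Accept when the buffered window has length 3 and begins with `0`.
With 15 states:
          0    1  
>  q0     q1   q2 
   q1     q3   q4 
   q2     q5   q6 
   q3     q7   q8 
   q4     q9  q10 
   q5    q11  q12 
   q6    q13  q14 
 * q7     q7   q8 
 * q8     q9  q10 
 * q9    q11  q12 
 * q10   q13  q14 
   q11    q7   q8 
   q12    q9  q10 
   q13   q11  q12 
   q14   q13  q14 
(> = start, * = accepting)

start=q0; accept=q7,q8,q9,q10; q0-0->q1; q0-1->q2; q1-0->q3; q1-1->q4; q2-0->q5; q2-1->q6; q3-0->q7; q3-1->q8; q4-0->q9; q4-1->q10; q5-0->q11; q5-1->q12; q6-0->q13; q6-1->q14; q7-0->q7; q7-1->q8; q8-0->q9; q8-1->q10; q9-0->q11; q9-1->q12; q10-0->q13; q10-1->q14; q11-0->q7; q11-1->q8; q12-0->q9; q12-1->q10; q13-0->q11; q13-1->q12; q14-0->q13; q14-1->q14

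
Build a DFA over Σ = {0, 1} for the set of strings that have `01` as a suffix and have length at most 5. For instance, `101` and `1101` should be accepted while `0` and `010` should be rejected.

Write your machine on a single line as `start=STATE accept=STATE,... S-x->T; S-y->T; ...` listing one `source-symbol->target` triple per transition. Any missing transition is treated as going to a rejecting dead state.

start=q0; accept=q4,q7,q10; q0-0->q1; q0-1->q2; q1-0->q3; q1-1->q4; q2-0->q3; q2-1->q5; q3-0->q6; q3-1->q7; q4-0->q6; q4-1->q8; q5-0->q6; q5-1->q8; q6-0->q9; q6-1->q10; q7-0->q9; q7-1->q11; q8-0->q9; q8-1->q11; q9-0->q11; q9-1->q10; q10-0->q11; q10-1->q11; q11-0->q11; q11-1->q11

Build one automaton per condition and run them in lockstep. One (3 states) tracks how much of the suffix `01` has currently been matched; the other (7 states) tracks the input length, saturating at 6. Each combined state is a pair, one component from each; accept when both components accept. After merging equivalent states the machine shrinks.
12 states suffice.
          0    1  
>  q0     q1   q2 
   q1     q3   q4 
   q2     q3   q5 
   q3     q6   q7 
 * q4     q6   q8 
   q5     q6   q8 
   q6     q9  q10 
 * q7     q9  q11 
   q8     q9  q11 
   q9    q11  q10 
 * q10   q11  q11 
   q11   q11  q11 
(> = start, * = accepting)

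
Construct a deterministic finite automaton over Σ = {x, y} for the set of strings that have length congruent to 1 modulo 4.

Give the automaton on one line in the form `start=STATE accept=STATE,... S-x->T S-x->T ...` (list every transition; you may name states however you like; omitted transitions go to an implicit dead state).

Only the length mod 4 matters, so use a 4-cycle: from any state, every input symbol moves to the next state, wrapping q3 back to q0. Mark q1 accepting.
A 4-state machine:
        x   y  
>  q0   q1  q1 
 * q1   q2  q2 
   q2   q3  q3 
   q3   q0  q0 
(> = start, * = accepting)

start=q0 accept=q1 q0-x->q1 q0-y->q1 q1-x->q2 q1-y->q2 q2-x->q3 q2-y->q3 q3-x->q0 q3-y->q0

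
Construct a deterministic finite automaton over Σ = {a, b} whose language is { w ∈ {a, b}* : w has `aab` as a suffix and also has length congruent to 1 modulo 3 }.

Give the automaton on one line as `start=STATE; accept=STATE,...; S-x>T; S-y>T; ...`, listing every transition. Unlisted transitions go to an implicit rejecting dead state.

start=S0; accept=S5; S0-a>S1; S0-b>S1; S1-a>S2; S1-b>S3; S2-a>S4; S2-b>S0; S3-a>S0; S3-b>S0; S4-a>S1; S4-b>S5; S5-a>S2; S5-b>S3

Run two small machines in parallel and take their product. The first has 4 states tracking how much of the suffix `aab` has currently been matched; the second has 3 states tracking the input length modulo 3. A product state is a pair (one from each), accepting exactly when both do. Minimizing collapses redundant product states.
        a   b  
>  S0   S1  S1 
   S1   S2  S3 
   S2   S4  S0 
   S3   S0  S0 
   S4   S1  S5 
 * S5   S2  S3 
(> = start, * = accepting)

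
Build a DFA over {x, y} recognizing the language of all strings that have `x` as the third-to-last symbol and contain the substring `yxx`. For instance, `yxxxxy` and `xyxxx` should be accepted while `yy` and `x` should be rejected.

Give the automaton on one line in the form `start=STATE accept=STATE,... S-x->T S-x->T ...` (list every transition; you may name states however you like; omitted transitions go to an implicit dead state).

start=q0 accept=q15,q16,q17,q18 q0-x->q1 q0-y->q2 q1-x->q3 q1-y->q4 q2-x->q5 q2-y->q6 q3-x->q7 q3-y->q8 q4-x->q9 q4-y->q10 q5-x->q11 q5-y->q12 q6-x->q13 q6-y->q14 q7-x->q7 q7-y->q8 q8-x->q9 q8-y->q10 q9-x->q11 q9-y->q12 q10-x->q13 q10-y->q14 q11-x->q15 q11-y->q16 q12-x->q9 q12-y->q10 q13-x->q11 q13-y->q12 q14-x->q13 q14-y->q14 q15-x->q15 q15-y->q16 q16-x->q17 q16-y->q18 q17-x->q11 q17-y->q19 q18-x->q20 q18-y->q21 q19-x->q17 q19-y->q18 q20-x->q11 q20-y->q19 q21-x->q20 q21-y->q21

Run two small machines in parallel and take their product. The first has 15 states tracking the last 3 symbols read; the second has 4 states tracking whether and how much of `yxx` has been seen. A product state is a pair (one from each), accepting exactly when both do.
A 22-state machine:
          x    y  
>  q0     q1   q2 
   q1     q3   q4 
   q2     q5   q6 
   q3     q7   q8 
   q4     q9  q10 
   q5    q11  q12 
   q6    q13  q14 
   q7     q7   q8 
   q8     q9  q10 
   q9    q11  q12 
   q10   q13  q14 
   q11   q15  q16 
   q12    q9  q10 
   q13   q11  q12 
   q14   q13  q14 
 * q15   q15  q16 
 * q16   q17  q18 
 * q17   q11  q19 
 * q18   q20  q21 
   q19   q17  q18 
   q20   q11  q19 
   q21   q20  q21 
(> = start, * = accepting)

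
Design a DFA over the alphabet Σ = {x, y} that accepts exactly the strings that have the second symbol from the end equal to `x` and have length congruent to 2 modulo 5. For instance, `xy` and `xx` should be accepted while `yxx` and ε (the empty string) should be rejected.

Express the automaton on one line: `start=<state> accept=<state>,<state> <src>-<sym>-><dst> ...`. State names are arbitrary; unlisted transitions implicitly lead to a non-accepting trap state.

Run two small machines in parallel and take their product. The first has 7 states tracking the last 2 symbols read; the second has 5 states tracking the input length modulo 5. A product state is a pair (one from each), accepting exactly when both do.
          x    y  
>  s0     s1   s2 
   s1     s3   s4 
   s2     s5   s6 
 * s3     s7   s8 
 * s4     s9  s10 
   s5     s7   s8 
   s6     s9  s10 
   s7    s11  s12 
   s8    s13  s14 
   s9    s11  s12 
   s10   s13  s14 
   s11   s15  s16 
   s12   s17  s18 
   s13   s15  s16 
   s14   s17  s18 
   s15   s19  s20 
   s16   s21  s22 
   s17   s19  s20 
   s18   s21  s22 
   s19    s3   s4 
   s20    s5   s6 
   s21    s3   s4 
   s22    s5   s6 
(> = start, * = accepting)

start=s0 accept=s3,s4 s0-x->s1 s0-y->s2 s1-x->s3 s1-y->s4 s2-x->s5 s2-y->s6 s3-x->s7 s3-y->s8 s4-x->s9 s4-y->s10 s5-x->s7 s5-y->s8 s6-x->s9 s6-y->s10 s7-x->s11 s7-y->s12 s8-x->s13 s8-y->s14 s9-x->s11 s9-y->s12 s10-x->s13 s10-y->s14 s11-x->s15 s11-y->s16 s12-x->s17 s12-y->s18 s13-x->s15 s13-y->s16 s14-x->s17 s14-y->s18 s15-x->s19 s15-y->s20 s16-x->s21 s16-y->s22 s17-x->s19 s17-y->s20 s18-x->s21 s18-y->s22 s19-x->s3 s19-y->s4 s20-x->s5 s20-y->s6 s21-x->s3 s21-y->s4 s22-x->s5 s22-y->s6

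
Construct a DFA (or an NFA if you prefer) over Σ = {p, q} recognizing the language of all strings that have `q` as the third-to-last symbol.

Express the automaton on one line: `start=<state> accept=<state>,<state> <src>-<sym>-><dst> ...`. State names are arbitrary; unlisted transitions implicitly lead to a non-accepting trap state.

start=s0 accept=s11,s12,s13,s14 s0-p->s1 s0-q->s2 s1-p->s3 s1-q->s4 s2-p->s5 s2-q->s6 s3-p->s7 s3-q->s8 s4-p->s9 s4-q->s10 s5-p->s11 s5-q->s12 s6-p->s13 s6-q->s14 s7-p->s7 s7-q->s8 s8-p->s9 s8-q->s10 s9-p->s11 s9-q->s12 s10-p->s13 s10-q->s14 s11-p->s7 s11-q->s8 s12-p->s9 s12-q->s10 s13-p->s11 s13-q->s12 s14-p->s13 s14-q->s14

Because acceptance depends on a position counted from the end, the machine has to buffer the most recent 3 symbols. Make each state the string of the last up-to-3 symbols read; on input `x` shift the window left and append `x`. Accept when the buffered window has length 3 and begins with `q`.
          p    q  
>  s0     s1   s2 
   s1     s3   s4 
   s2     s5   s6 
   s3     s7   s8 
   s4     s9  s10 
   s5    s11  s12 
   s6    s13  s14 
   s7     s7   s8 
   s8     s9  s10 
   s9    s11  s12 
   s10   s13  s14 
 * s11    s7   s8 
 * s12    s9  s10 
 * s13   s11  s12 
 * s14   s13  s14 
(> = start, * = accepting)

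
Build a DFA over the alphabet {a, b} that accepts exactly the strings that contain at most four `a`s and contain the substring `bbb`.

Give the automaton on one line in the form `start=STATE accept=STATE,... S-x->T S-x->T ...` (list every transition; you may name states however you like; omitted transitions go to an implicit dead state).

start=q0 accept=q9,q13,q17,q20,q22 q0-a->q1 q0-b->q2 q1-a->q3 q1-b->q4 q2-a->q1 q2-b->q5 q3-a->q6 q3-b->q7 q4-a->q3 q4-b->q8 q5-a->q1 q5-b->q9 q6-a->q10 q6-b->q11 q7-a->q6 q7-b->q12 q8-a->q3 q8-b->q13 q9-a->q13 q9-b->q9 q10-a->q14 q10-b->q15 q11-a->q10 q11-b->q16 q12-a->q6 q12-b->q17 q13-a->q17 q13-b->q13 q14-a->q14 q14-b->q18 q15-a->q14 q15-b->q19 q16-a->q10 q16-b->q20 q17-a->q20 q17-b->q17 q18-a->q14 q18-b->q21 q19-a->q14 q19-b->q22 q20-a->q22 q20-b->q20 q21-a->q14 q21-b->q23 q22-a->q23 q22-b->q22 q23-a->q23 q23-b->q23

Handle the two conditions separately and then intersect. One (6 states) tracks the count of `a`s, saturating at 5; the other (4 states) tracks whether and how much of `bbb` has been seen. Each combined state is a pair, one component from each; accept when both components accept.
          a    b  
>  q0     q1   q2 
   q1     q3   q4 
   q2     q1   q5 
   q3     q6   q7 
   q4     q3   q8 
   q5     q1   q9 
   q6    q10  q11 
   q7     q6  q12 
   q8     q3  q13 
 * q9    q13   q9 
   q10   q14  q15 
   q11   q10  q16 
   q12    q6  q17 
 * q13   q17  q13 
   q14   q14  q18 
   q15   q14  q19 
   q16   q10  q20 
 * q17   q20  q17 
   q18   q14  q21 
   q19   q14  q22 
 * q20   q22  q20 
   q21   q14  q23 
 * q22   q23  q22 
   q23   q23  q23 
(> = start, * = accepting)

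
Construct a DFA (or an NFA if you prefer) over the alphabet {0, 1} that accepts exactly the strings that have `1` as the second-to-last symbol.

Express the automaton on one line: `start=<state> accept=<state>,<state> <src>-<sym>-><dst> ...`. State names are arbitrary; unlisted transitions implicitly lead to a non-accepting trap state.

start=q0 accept=q5,q6 q0-0->q1 q0-1->q2 q1-0->q3 q1-1->q4 q2-0->q5 q2-1->q6 q3-0->q3 q3-1->q4 q4-0->q5 q4-1->q6 q5-0->q3 q5-1->q4 q6-0->q5 q6-1->q6

Because acceptance depends on a position counted from the end, the machine has to buffer the most recent 2 symbols. Make each state the string of the last up-to-2 symbols read; on input `x` shift the window left and append `x`. Accept when the buffered window has length 2 and begins with `1`.
        0   1  
>  q0   q1  q2 
   q1   q3  q4 
   q2   q5  q6 
   q3   q3  q4 
   q4   q5  q6 
 * q5   q3  q4 
 * q6   q5  q6 
(> = start, * = accepting)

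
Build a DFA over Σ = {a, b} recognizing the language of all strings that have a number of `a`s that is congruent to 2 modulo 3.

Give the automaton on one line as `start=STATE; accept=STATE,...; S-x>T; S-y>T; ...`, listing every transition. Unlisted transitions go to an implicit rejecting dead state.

start=q0; accept=q2; q0-a>q1; q0-b>q0; q1-a>q2; q1-b>q1; q2-a>q0; q2-b>q2

Keep the running count of `a`s modulo 3: each `a` advances along the cycle q0 → q1 → q2 → q0 while other symbols loop. Accept at q2.
        a   b  
>  q0   q1  q0 
   q1   q2  q1 
 * q2   q0  q2 
(> = start, * = accepting)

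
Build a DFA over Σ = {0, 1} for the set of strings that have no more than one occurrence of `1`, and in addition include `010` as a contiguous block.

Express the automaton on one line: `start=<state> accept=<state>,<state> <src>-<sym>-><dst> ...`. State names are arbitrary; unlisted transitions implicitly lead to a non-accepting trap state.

Build one automaton per condition and run them in lockstep. The first has 3 states tracking the count of `1`s, saturating at 2; the second has 4 states tracking whether and how much of `010` has been seen. A product state is a pair (one from each), accepting exactly when both do. Minimizing collapses redundant product states.
With 5 states:
        0   1  
>  S0   S1  S2 
   S1   S1  S3 
   S2   S2  S2 
   S3   S4  S2 
 * S4   S4  S2 
(> = start, * = accepting)

start=S0 accept=S4 S0-0->S1 S0-1->S2 S1-0->S1 S1-1->S3 S2-0->S2 S2-1->S2 S3-0->S4 S3-1->S2 S4-0->S4 S4-1->S2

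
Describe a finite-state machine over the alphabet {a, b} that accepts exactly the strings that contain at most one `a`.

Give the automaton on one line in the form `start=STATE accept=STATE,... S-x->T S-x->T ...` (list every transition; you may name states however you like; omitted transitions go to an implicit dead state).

start=q0 accept=q0,q1 q0-a->q1 q0-b->q0 q1-a->q2 q1-b->q1 q2-a->q2 q2-b->q2

Only the number of `a`s matters, and only up to 2. Make a chain q0 → q1 → q2 advanced by each `a` (with q2 absorbing); every other symbol self-loops. The accepting set is {q0, q1}.
With 3 states:
        a   b  
>* q0   q1  q0 
 * q1   q2  q1 
   q2   q2  q2 
(> = start, * = accepting)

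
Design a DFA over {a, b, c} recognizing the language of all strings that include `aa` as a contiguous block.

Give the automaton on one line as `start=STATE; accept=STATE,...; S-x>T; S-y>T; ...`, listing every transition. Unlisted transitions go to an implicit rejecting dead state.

start=S0; accept=S2; S0-a>S1; S0-b>S0; S0-c>S0; S1-a>S2; S1-b>S0; S1-c>S0; S2-a>S2; S2-b>S2; S2-c>S2

Track how much of `aa` has been matched so far: state S0 is no progress, S2 is the absorbing accept state reached once `aa` has occurred. Intermediate states record partial matches; on a mismatch, fall back to the longest reusable overlap.
3 states suffice.
        a   b   c  
>  S0   S1  S0  S0 
   S1   S2  S0  S0 
 * S2   S2  S2  S2 
(> = start, * = accepting)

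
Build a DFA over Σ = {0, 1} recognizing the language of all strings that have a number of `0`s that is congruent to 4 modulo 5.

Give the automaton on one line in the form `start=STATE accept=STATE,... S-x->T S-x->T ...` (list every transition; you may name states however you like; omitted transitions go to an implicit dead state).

start=A accept=E A-0->B A-1->A B-0->C B-1->B C-0->D C-1->C D-0->E D-1->D E-0->A E-1->E

The only thing that matters is how many `0`s have appeared, reduced mod 5. Use one state per residue: A for 0, …, E for 4. Reading `0` moves to the next residue; anything else stays put. E is accepting.
With 5 states:
       0  1 
>  A   B  A 
   B   C  B 
   C   D  C 
   D   E  D 
 * E   A  E 
(> = start, * = accepting)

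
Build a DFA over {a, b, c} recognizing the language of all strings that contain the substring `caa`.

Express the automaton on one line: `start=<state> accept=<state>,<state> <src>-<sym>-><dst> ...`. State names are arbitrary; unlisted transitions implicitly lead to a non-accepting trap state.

States s0..s2 record the length of the longest prefix of `caa` that matches the current input suffix. Reaching s3 means `caa` has been seen, and we stay there forever. Accept from s3.
With 4 states:
        a   b   c  
>  s0   s0  s0  s1 
   s1   s2  s0  s1 
   s2   s3  s0  s1 
 * s3   s3  s3  s3 
(> = start, * = accepting)

start=s0 accept=s3 s0-a->s0 s0-b->s0 s0-c->s1 s1-a->s2 s1-b->s0 s1-c->s1 s2-a->s3 s2-b->s0 s2-c->s1 s3-a->s3 s3-b->s3 s3-c->s3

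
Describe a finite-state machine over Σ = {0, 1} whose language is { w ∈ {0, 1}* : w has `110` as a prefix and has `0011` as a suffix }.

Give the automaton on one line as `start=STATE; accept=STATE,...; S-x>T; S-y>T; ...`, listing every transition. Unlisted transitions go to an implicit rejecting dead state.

Build one automaton per condition and run them in lockstep. One (5 states) tracks whether the input so far still matches the prefix `110`; the other (5 states) tracks how much of the suffix `0011` has currently been matched. Each combined state is a pair, one component from each; accept when both components accept. Minimizing collapses redundant product states.
With 9 states:
        0   1  
>  s0   s1  s2 
   s1   s1  s1 
   s2   s1  s3 
   s3   s4  s1 
   s4   s5  s6 
   s5   s5  s7 
   s6   s4  s6 
   s7   s4  s8 
 * s8   s4  s6 
(> = start, * = accepting)

start=s0; accept=s8; s0-0>s1; s0-1>s2; s1-0>s1; s1-1>s1; s2-0>s1; s2-1>s3; s3-0>s4; s3-1>s1; s4-0>s5; s4-1>s6; s5-0>s5; s5-1>s7; s6-0>s4; s6-1>s6; s7-0>s4; s7-1>s8; s8-0>s4; s8-1>s6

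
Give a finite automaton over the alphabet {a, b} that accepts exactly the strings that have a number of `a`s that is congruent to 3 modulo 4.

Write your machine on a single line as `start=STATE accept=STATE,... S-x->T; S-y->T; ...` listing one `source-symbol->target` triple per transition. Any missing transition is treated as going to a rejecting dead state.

The only thing that matters is how many `a`s have appeared, reduced mod 4. Use one state per residue: s0 for 0, …, s3 for 3. Reading `a` moves to the next residue; anything else stays put. s3 is accepting.
A 4-state machine:
        a   b  
>  s0   s1  s0 
   s1   s2  s1 
   s2   s3  s2 
 * s3   s0  s3 
(> = start, * = accepting)

start=s0; accept=s3; s0-a->s1; s0-b->s0; s1-a->s2; s1-b->s1; s2-a->s3; s2-b->s2; s3-a->s0; s3-b->s3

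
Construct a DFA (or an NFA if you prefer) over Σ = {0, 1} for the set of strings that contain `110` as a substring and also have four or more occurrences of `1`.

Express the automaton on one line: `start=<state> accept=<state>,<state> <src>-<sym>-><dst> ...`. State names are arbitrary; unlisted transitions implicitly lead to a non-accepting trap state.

start=s0 accept=s11 s0-0->s0 s0-1->s1 s1-0->s2 s1-1->s3 s2-0->s2 s2-1->s4 s3-0->s5 s3-1->s6 s4-0->s7 s4-1->s6 s5-0->s5 s5-1->s8 s6-0->s8 s6-1->s9 s7-0->s7 s7-1->s10 s8-0->s8 s8-1->s11 s9-0->s11 s9-1->s9 s10-0->s7 s10-1->s9 s11-0->s11 s11-1->s11

Handle the two conditions separately and then intersect. The first has 4 states tracking whether and how much of `110` has been seen; the second has 6 states tracking the count of `1`s, saturating at 5. A product state is a pair (one from each), accepting exactly when both do. Minimizing collapses redundant product states.
          0    1  
>  s0     s0   s1 
   s1     s2   s3 
   s2     s2   s4 
   s3     s5   s6 
   s4     s7   s6 
   s5     s5   s8 
   s6     s8   s9 
   s7     s7  s10 
   s8     s8  s11 
   s9    s11   s9 
   s10    s7   s9 
 * s11   s11  s11 
(> = start, * = accepting)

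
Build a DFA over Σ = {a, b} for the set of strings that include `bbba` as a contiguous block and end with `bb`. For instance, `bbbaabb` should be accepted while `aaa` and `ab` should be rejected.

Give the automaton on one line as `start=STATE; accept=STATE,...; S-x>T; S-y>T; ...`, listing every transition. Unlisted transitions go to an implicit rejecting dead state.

start=s0; accept=s6; s0-a>s0; s0-b>s1; s1-a>s0; s1-b>s2; s2-a>s0; s2-b>s3; s3-a>s4; s3-b>s3; s4-a>s4; s4-b>s5; s5-a>s4; s5-b>s6; s6-a>s4; s6-b>s6

Handle the two conditions separately and then intersect. One (5 states) tracks whether and how much of `bbba` has been seen; the other (3 states) tracks how much of the suffix `bb` has currently been matched. Each combined state is a pair, one component from each; accept when both components accept.
        a   b  
>  s0   s0  s1 
   s1   s0  s2 
   s2   s0  s3 
   s3   s4  s3 
   s4   s4  s5 
   s5   s4  s6 
 * s6   s4  s6 
(> = start, * = accepting)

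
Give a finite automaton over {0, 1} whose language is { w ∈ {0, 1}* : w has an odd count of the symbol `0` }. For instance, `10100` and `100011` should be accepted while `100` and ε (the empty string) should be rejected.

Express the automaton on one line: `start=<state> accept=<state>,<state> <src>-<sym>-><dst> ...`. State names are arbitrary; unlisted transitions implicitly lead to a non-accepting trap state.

The only thing that matters is how many `0`s have appeared, reduced mod 2. Use one state per residue: s0 for 0, …, s1 for 1. Reading `0` moves to the next residue; anything else stays put. s1 is accepting.
        0   1  
>  s0   s1  s0 
 * s1   s0  s1 
(> = start, * = accepting)

start=s0 accept=s1 s0-0->s1 s0-1->s0 s1-0->s0 s1-1->s1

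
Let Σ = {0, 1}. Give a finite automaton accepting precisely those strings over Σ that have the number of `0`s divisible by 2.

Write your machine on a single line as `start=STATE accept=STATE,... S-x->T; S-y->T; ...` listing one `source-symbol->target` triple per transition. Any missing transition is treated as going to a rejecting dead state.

Keep the running count of `0`s modulo 2: each `0` advances along the cycle S0 → S1 → S0 while other symbols loop. Accept at S0.
A 2-state machine:
        0   1  
>* S0   S1  S0 
   S1   S0  S1 
(> = start, * = accepting)

start=S0; accept=S0; S0-0->S1; S0-1->S0; S1-0->S0; S1-1->S1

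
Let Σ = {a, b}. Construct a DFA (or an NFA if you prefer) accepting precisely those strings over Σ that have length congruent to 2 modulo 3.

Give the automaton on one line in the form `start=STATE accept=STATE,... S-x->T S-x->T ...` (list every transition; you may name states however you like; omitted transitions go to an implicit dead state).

Count input length modulo 3: every symbol advances one step around the cycle S0 → S1 → S2 → S0. Accept at S2.
        a   b  
>  S0   S1  S1 
   S1   S2  S2 
 * S2   S0  S0 
(> = start, * = accepting)

start=S0 accept=S2 S0-a->S1 S0-b->S1 S1-a->S2 S1-b->S2 S2-a->S0 S2-b->S0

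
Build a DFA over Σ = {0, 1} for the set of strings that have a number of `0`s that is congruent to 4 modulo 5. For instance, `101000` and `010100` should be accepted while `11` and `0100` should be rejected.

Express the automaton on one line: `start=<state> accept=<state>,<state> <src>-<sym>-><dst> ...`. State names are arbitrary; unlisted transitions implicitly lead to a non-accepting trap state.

start=S0 accept=S4 S0-0->S1 S0-1->S0 S1-0->S2 S1-1->S1 S2-0->S3 S2-1->S2 S3-0->S4 S3-1->S3 S4-0->S0 S4-1->S4

The only thing that matters is how many `0`s have appeared, reduced mod 5. Use one state per residue: S0 for 0, …, S4 for 4. Reading `0` moves to the next residue; anything else stays put. S4 is accepting.
        0   1  
>  S0   S1  S0 
   S1   S2  S1 
   S2   S3  S2 
   S3   S4  S3 
 * S4   S0  S4 
(> = start, * = accepting)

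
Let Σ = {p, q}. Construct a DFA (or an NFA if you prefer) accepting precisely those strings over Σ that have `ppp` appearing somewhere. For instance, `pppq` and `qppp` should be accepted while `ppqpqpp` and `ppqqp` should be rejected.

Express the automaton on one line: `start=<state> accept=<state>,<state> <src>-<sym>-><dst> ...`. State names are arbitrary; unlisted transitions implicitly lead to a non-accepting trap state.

Track how much of `ppp` has been matched so far: state S0 is no progress, S3 is the absorbing accept state reached once `ppp` has occurred. Intermediate states record partial matches; on a mismatch, fall back to the longest reusable overlap.
4 states suffice.
        p   q  
>  S0   S1  S0 
   S1   S2  S0 
   S2   S3  S0 
 * S3   S3  S3 
(> = start, * = accepting)

start=S0 accept=S3 S0-p->S1 S0-q->S0 S1-p->S2 S1-q->S0 S2-p->S3 S2-q->S0 S3-p->S3 S3-q->S3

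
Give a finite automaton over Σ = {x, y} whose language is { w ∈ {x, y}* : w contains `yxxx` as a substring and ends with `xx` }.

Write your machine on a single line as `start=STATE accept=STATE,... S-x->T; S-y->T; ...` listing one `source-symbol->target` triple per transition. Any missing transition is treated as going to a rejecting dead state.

start=S0; accept=S4; S0-x->S0; S0-y->S1; S1-x->S2; S1-y->S1; S2-x->S3; S2-y->S1; S3-x->S4; S3-y->S1; S4-x->S4; S4-y->S5; S5-x->S6; S5-y->S5; S6-x->S4; S6-y->S5

Build one automaton per condition and run them in lockstep. One (5 states) tracks whether and how much of `yxxx` has been seen; the other (3 states) tracks how much of the suffix `xx` has currently been matched. Each combined state is a pair, one component from each; accept when both components accept. Minimizing collapses redundant product states.
        x   y  
>  S0   S0  S1 
   S1   S2  S1 
   S2   S3  S1 
   S3   S4  S1 
 * S4   S4  S5 
   S5   S6  S5 
   S6   S4  S5 
(> = start, * = accepting)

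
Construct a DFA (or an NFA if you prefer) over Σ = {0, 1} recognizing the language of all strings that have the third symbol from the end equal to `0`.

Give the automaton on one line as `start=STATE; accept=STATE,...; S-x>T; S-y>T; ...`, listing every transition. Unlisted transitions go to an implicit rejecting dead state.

start=A; accept=H,I,J,K; A-0>B; A-1>C; B-0>D; B-1>E; C-0>F; C-1>G; D-0>H; D-1>I; E-0>J; E-1>K; F-0>L; F-1>M; G-0>N; G-1>O; H-0>H; H-1>I; I-0>J; I-1>K; J-0>L; J-1>M; K-0>N; K-1>O; L-0>H; L-1>I; M-0>J; M-1>K; N-0>L; N-1>M; O-0>N; O-1>O

Because acceptance depends on a position counted from the end, the machine has to buffer the most recent 3 symbols. Make each state the string of the last up-to-3 symbols read; on input `x` shift the window left and append `x`. Accept when the buffered window has length 3 and begins with `0`.
With 15 states:
       0  1 
>  A   B  C 
   B   D  E 
   C   F  G 
   D   H  I 
   E   J  K 
   F   L  M 
   G   N  O 
 * H   H  I 
 * I   J  K 
 * J   L  M 
 * K   N  O 
   L   H  I 
   M   J  K 
   N   L  M 
   O   N  O 
(> = start, * = accepting)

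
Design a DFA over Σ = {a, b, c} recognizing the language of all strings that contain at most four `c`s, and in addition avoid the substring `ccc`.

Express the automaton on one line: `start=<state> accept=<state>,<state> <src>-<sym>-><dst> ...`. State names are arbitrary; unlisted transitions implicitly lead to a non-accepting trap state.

start=q0 accept=q0,q1,q2,q3,q4,q5,q7,q8,q10,q11,q13,q14 q0-a->q0 q0-b->q0 q0-c->q1 q1-a->q2 q1-b->q2 q1-c->q3 q2-a->q2 q2-b->q2 q2-c->q4 q3-a->q5 q3-b->q5 q3-c->q6 q4-a->q5 q4-b->q5 q4-c->q7 q5-a->q5 q5-b->q5 q5-c->q8 q6-a->q6 q6-b->q6 q6-c->q9 q7-a->q10 q7-b->q10 q7-c->q9 q8-a->q10 q8-b->q10 q8-c->q11 q9-a->q9 q9-b->q9 q9-c->q12 q10-a->q10 q10-b->q10 q10-c->q13 q11-a->q14 q11-b->q14 q11-c->q12 q12-a->q12 q12-b->q12 q12-c->q12 q13-a->q14 q13-b->q14 q13-c->q15 q14-a->q14 q14-b->q14 q14-c->q16 q15-a->q17 q15-b->q17 q15-c->q12 q16-a->q17 q16-b->q17 q16-c->q15 q17-a->q17 q17-b->q17 q17-c->q16

Build one automaton per condition and run them in lockstep. The first has 6 states tracking the count of `c`s, saturating at 5; the second has 4 states tracking partial matches of the forbidden pattern `ccc`. A product state is a pair (one from each), accepting exactly when both do.
With 18 states:
          a    b    c  
>* q0     q0   q0   q1 
 * q1     q2   q2   q3 
 * q2     q2   q2   q4 
 * q3     q5   q5   q6 
 * q4     q5   q5   q7 
 * q5     q5   q5   q8 
   q6     q6   q6   q9 
 * q7    q10  q10   q9 
 * q8    q10  q10  q11 
   q9     q9   q9  q12 
 * q10   q10  q10  q13 
 * q11   q14  q14  q12 
   q12   q12  q12  q12 
 * q13   q14  q14  q15 
 * q14   q14  q14  q16 
   q15   q17  q17  q12 
   q16   q17  q17  q15 
   q17   q17  q17  q16 
(> = start, * = accepting)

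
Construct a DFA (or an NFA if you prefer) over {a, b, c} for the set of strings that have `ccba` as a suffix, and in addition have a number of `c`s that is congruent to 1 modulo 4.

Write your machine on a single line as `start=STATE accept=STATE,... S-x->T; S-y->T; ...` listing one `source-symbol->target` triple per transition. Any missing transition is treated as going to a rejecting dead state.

start=q0; accept=q19; q0-a->q0; q0-b->q0; q0-c->q1; q1-a->q2; q1-b->q2; q1-c->q3; q2-a->q2; q2-b->q2; q2-c->q4; q3-a->q5; q3-b->q6; q3-c->q7; q4-a->q5; q4-b->q5; q4-c->q7; q5-a->q5; q5-b->q5; q5-c->q8; q6-a->q9; q6-b->q5; q6-c->q8; q7-a->q10; q7-b->q11; q7-c->q12; q8-a->q10; q8-b->q10; q8-c->q12; q9-a->q5; q9-b->q5; q9-c->q8; q10-a->q10; q10-b->q10; q10-c->q13; q11-a->q14; q11-b->q10; q11-c->q13; q12-a->q0; q12-b->q15; q12-c->q16; q13-a->q0; q13-b->q0; q13-c->q16; q14-a->q10; q14-b->q10; q14-c->q13; q15-a->q17; q15-b->q0; q15-c->q1; q16-a->q2; q16-b->q18; q16-c->q3; q17-a->q0; q17-b->q0; q17-c->q1; q18-a->q19; q18-b->q2; q18-c->q4; q19-a->q2; q19-b->q2; q19-c->q4

Run two small machines in parallel and take their product. One (5 states) tracks how much of the suffix `ccba` has currently been matched; the other (4 states) tracks the count of `c`s modulo 4. Each combined state is a pair, one component from each; accept when both components accept.
20 states suffice.
          a    b    c  
>  q0     q0   q0   q1 
   q1     q2   q2   q3 
   q2     q2   q2   q4 
   q3     q5   q6   q7 
   q4     q5   q5   q7 
   q5     q5   q5   q8 
   q6     q9   q5   q8 
   q7    q10  q11  q12 
   q8    q10  q10  q12 
   q9     q5   q5   q8 
   q10   q10  q10  q13 
   q11   q14  q10  q13 
   q12    q0  q15  q16 
   q13    q0   q0  q16 
   q14   q10  q10  q13 
   q15   q17   q0   q1 
   q16    q2  q18   q3 
   q17    q0   q0   q1 
   q18   q19   q2   q4 
 * q19    q2   q2   q4 
(> = start, * = accepting)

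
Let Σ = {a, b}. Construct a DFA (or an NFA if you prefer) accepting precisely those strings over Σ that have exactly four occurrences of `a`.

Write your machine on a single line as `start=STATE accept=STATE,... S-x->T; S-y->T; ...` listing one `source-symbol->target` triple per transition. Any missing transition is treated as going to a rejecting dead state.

start=q0; accept=q4; q0-a->q1; q0-b->q0; q1-a->q2; q1-b->q1; q2-a->q3; q2-b->q2; q3-a->q4; q3-b->q3; q4-a->q5; q4-b->q4; q5-a->q5; q5-b->q5

Only the number of `a`s matters, and only up to 5. Make a chain q0 → q1 → q2 → q3 → q4 → q5 advanced by each `a` (with q5 absorbing); every other symbol self-loops. The accepting set is {q4}.
With 6 states:
        a   b  
>  q0   q1  q0 
   q1   q2  q1 
   q2   q3  q2 
   q3   q4  q3 
 * q4   q5  q4 
   q5   q5  q5 
(> = start, * = accepting)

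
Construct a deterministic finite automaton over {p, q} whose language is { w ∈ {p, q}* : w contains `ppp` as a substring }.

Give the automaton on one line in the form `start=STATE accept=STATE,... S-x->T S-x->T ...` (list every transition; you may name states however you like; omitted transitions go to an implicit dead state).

Track how much of `ppp` has been matched so far: state S0 is no progress, S3 is the absorbing accept state reached once `ppp` has occurred. Intermediate states record partial matches; on a mismatch, fall back to the longest reusable overlap.
        p   q  
>  S0   S1  S0 
   S1   S2  S0 
   S2   S3  S0 
 * S3   S3  S3 
(> = start, * = accepting)

start=S0 accept=S3 S0-p->S1 S0-q->S0 S1-p->S2 S1-q->S0 S2-p->S3 S2-q->S0 S3-p->S3 S3-q->S3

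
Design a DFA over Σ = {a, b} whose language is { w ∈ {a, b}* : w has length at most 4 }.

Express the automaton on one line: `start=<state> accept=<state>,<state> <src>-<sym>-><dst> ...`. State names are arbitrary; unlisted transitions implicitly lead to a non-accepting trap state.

start=s0 accept=s0,s1,s2,s3,s4 s0-a->s1 s0-b->s1 s1-a->s2 s1-b->s2 s2-a->s3 s2-b->s3 s3-a->s4 s3-b->s4 s4-a->s5 s4-b->s5 s5-a->s5 s5-b->s5

We only need to distinguish lengths 0, 1, …, 4, and '>4'. Chain s0 → s1 → s2 → s3 → s4 → s5 on every symbol, with s5 looping. Accepting states: {s0, s1, s2, s3, s4}.
        a   b  
>* s0   s1  s1 
 * s1   s2  s2 
 * s2   s3  s3 
 * s3   s4  s4 
 * s4   s5  s5 
   s5   s5  s5 
(> = start, * = accepting)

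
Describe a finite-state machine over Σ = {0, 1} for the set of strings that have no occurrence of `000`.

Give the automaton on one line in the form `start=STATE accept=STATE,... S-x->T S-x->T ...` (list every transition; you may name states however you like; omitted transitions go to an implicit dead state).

start=q0 accept=q0,q1,q2 q0-0->q1 q0-1->q0 q1-0->q2 q1-1->q0 q2-0->q3 q2-1->q0 q3-0->q3 q3-1->q3

This is the complement of 'contains `000`'. Use the same substring-matching states — q0 through q3 holding how much of `000` has just been matched — but flip the accepting set: everything except the trap q3 accepts.
4 states suffice.
        0   1  
>* q0   q1  q0 
 * q1   q2  q0 
 * q2   q3  q0 
   q3   q3  q3 
(> = start, * = accepting)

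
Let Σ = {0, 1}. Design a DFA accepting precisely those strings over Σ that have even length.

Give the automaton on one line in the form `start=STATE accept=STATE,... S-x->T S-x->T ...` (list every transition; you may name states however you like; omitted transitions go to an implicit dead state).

Only the length mod 2 matters, so use a 2-cycle: from any state, every input symbol moves to the next state, wrapping S1 back to S0. Mark S0 accepting.
        0   1  
>* S0   S1  S1 
   S1   S0  S0 
(> = start, * = accepting)

start=S0 accept=S0 S0-0->S1 S0-1->S1 S1-0->S0 S1-1->S0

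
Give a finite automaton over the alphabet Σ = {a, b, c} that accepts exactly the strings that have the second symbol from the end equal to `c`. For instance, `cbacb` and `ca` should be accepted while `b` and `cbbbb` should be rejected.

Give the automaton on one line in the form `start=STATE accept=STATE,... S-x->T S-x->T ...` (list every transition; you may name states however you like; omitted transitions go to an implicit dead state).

Because acceptance depends on a position counted from the end, the machine has to buffer the most recent 2 symbols. Make each state the string of the last up-to-2 symbols read; on input `x` shift the window left and append `x`. Accept when the buffered window has length 2 and begins with `c`.
          a    b    c  
>  S0     S1   S2   S3 
   S1     S4   S5   S6 
   S2     S7   S8   S9 
   S3    S10  S11  S12 
   S4     S4   S5   S6 
   S5     S7   S8   S9 
   S6    S10  S11  S12 
   S7     S4   S5   S6 
   S8     S7   S8   S9 
   S9    S10  S11  S12 
 * S10    S4   S5   S6 
 * S11    S7   S8   S9 
 * S12   S10  S11  S12 
(> = start, * = accepting)

start=S0 accept=S10,S11,S12 S0-a->S1 S0-b->S2 S0-c->S3 S1-a->S4 S1-b->S5 S1-c->S6 S2-a->S7 S2-b->S8 S2-c->S9 S3-a->S10 S3-b->S11 S3-c->S12 S4-a->S4 S4-b->S5 S4-c->S6 S5-a->S7 S5-b->S8 S5-c->S9 S6-a->S10 S6-b->S11 S6-c->S12 S7-a->S4 S7-b->S5 S7-c->S6 S8-a->S7 S8-b->S8 S8-c->S9 S9-a->S10 S9-b->S11 S9-c->S12 S10-a->S4 S10-b->S5 S10-c->S6 S11-a->S7 S11-b->S8 S11-c->S9 S12-a->S10 S12-b->S11 S12-c->S12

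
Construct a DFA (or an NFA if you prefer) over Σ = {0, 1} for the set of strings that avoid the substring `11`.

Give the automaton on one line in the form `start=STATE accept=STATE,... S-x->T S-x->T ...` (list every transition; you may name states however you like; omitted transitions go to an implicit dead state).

Track partial matches of the forbidden pattern `11`. State S2 is a dead state reached once `11` has occurred; every other state accepts. S0 means no part of `11` is currently matched.
        0   1  
>* S0   S0  S1 
 * S1   S0  S2 
   S2   S2  S2 
(> = start, * = accepting)

start=S0 accept=S0,S1 S0-0->S0 S0-1->S1 S1-0->S0 S1-1->S2 S2-0->S2 S2-1->S2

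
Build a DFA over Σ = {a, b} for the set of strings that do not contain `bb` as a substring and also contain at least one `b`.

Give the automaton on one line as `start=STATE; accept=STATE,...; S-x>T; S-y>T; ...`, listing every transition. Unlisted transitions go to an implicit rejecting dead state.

start=s0; accept=s1,s2; s0-a>s0; s0-b>s1; s1-a>s2; s1-b>s3; s2-a>s2; s2-b>s1; s3-a>s3; s3-b>s3

Run two small machines in parallel and take their product. The first has 3 states tracking partial matches of the forbidden pattern `bb`; the second has 3 states tracking the count of `b`s, saturating at 2. A product state is a pair (one from each), accepting exactly when both do. After merging equivalent states the machine shrinks.
        a   b  
>  s0   s0  s1 
 * s1   s2  s3 
 * s2   s2  s1 
   s3   s3  s3 
(> = start, * = accepting)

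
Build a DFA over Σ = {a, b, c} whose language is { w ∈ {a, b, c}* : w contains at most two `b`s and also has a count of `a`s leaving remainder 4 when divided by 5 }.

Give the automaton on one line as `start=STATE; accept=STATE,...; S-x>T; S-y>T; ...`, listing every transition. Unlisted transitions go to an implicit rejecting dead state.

start=q0; accept=q10,q14,q17; q0-a>q1; q0-b>q2; q0-c>q0; q1-a>q3; q1-b>q4; q1-c>q1; q2-a>q4; q2-b>q5; q2-c>q2; q3-a>q6; q3-b>q7; q3-c>q3; q4-a>q7; q4-b>q8; q4-c>q4; q5-a>q8; q5-b>q9; q5-c>q5; q6-a>q10; q6-b>q11; q6-c>q6; q7-a>q11; q7-b>q12; q7-c>q7; q8-a>q12; q8-b>q13; q8-c>q8; q9-a>q13; q9-b>q9; q9-c>q9; q10-a>q0; q10-b>q14; q10-c>q10; q11-a>q14; q11-b>q15; q11-c>q11; q12-a>q15; q12-b>q16; q12-c>q12; q13-a>q16; q13-b>q13; q13-c>q13; q14-a>q2; q14-b>q17; q14-c>q14; q15-a>q17; q15-b>q18; q15-c>q15; q16-a>q18; q16-b>q16; q16-c>q16; q17-a>q5; q17-b>q19; q17-c>q17; q18-a>q19; q18-b>q18; q18-c>q18; q19-a>q9; q19-b>q19; q19-c>q19

Run two small machines in parallel and take their product. One (4 states) tracks the count of `b`s, saturating at 3; the other (5 states) tracks the count of `a`s modulo 5. Each combined state is a pair, one component from each; accept when both components accept.
A 20-state machine:
          a    b    c  
>  q0     q1   q2   q0 
   q1     q3   q4   q1 
   q2     q4   q5   q2 
   q3     q6   q7   q3 
   q4     q7   q8   q4 
   q5     q8   q9   q5 
   q6    q10  q11   q6 
   q7    q11  q12   q7 
   q8    q12  q13   q8 
   q9    q13   q9   q9 
 * q10    q0  q14  q10 
   q11   q14  q15  q11 
   q12   q15  q16  q12 
   q13   q16  q13  q13 
 * q14    q2  q17  q14 
   q15   q17  q18  q15 
   q16   q18  q16  q16 
 * q17    q5  q19  q17 
   q18   q19  q18  q18 
   q19    q9  q19  q19 
(> = start, * = accepting)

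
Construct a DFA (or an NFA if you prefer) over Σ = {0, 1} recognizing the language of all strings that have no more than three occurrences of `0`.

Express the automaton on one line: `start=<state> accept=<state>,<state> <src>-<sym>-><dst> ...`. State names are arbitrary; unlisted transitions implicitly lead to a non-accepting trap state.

Count `0`s, saturating at 4: states A through D mean 0 through 3 `0`s seen; E means more than 3. Each `0` increments (capped at E); other symbols loop. Accept from {A, B, C, D}.
A 5-state machine:
       0  1 
>* A   B  A 
 * B   C  B 
 * C   D  C 
 * D   E  D 
   E   E  E 
(> = start, * = accepting)

start=A accept=A,B,C,D A-0->B A-1->A B-0->C B-1->B C-0->D C-1->C D-0->E D-1->D E-0->E E-1->E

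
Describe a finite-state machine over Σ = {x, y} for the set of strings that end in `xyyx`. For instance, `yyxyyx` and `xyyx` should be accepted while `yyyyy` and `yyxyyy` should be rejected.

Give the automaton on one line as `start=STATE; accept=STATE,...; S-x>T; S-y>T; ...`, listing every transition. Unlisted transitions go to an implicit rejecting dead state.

Remember how much of `xyyx` the current input suffix matches. State q0 means no match yet; q1 means the last symbol is `x`; q2 means the last 2 symbols are `xy`; q3 means the last 3 symbols are `xyy`; q4 means the last 4 symbols are `xyyx`. Only q4 accepts. On a mismatch, fall back to the longest proper suffix that is still a prefix of `xyyx`.
A 5-state machine:
        x   y  
>  q0   q1  q0 
   q1   q1  q2 
   q2   q1  q3 
   q3   q4  q0 
 * q4   q1  q2 
(> = start, * = accepting)

start=q0; accept=q4; q0-x>q1; q0-y>q0; q1-x>q1; q1-y>q2; q2-x>q1; q2-y>q3; q3-x>q4; q3-y>q0; q4-x>q1; q4-y>q2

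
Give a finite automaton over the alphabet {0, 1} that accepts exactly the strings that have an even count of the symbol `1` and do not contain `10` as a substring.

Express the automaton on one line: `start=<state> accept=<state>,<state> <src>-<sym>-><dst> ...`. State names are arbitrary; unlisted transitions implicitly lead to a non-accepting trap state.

start=q0 accept=q0,q3 q0-0->q0 q0-1->q1 q1-0->q2 q1-1->q3 q2-0->q2 q2-1->q4 q3-0->q4 q3-1->q1 q4-0->q4 q4-1->q2

Handle the two conditions separately and then intersect. One (2 states) tracks the count of `1`s modulo 2; the other (3 states) tracks partial matches of the forbidden pattern `10`. Each combined state is a pair, one component from each; accept when both components accept.
5 states suffice.
        0   1  
>* q0   q0  q1 
   q1   q2  q3 
   q2   q2  q4 
 * q3   q4  q1 
   q4   q4  q2 
(> = start, * = accepting)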